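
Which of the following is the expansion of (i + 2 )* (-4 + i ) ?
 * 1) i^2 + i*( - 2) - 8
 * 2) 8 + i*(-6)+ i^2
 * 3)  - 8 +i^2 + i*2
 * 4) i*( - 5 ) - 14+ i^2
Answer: 1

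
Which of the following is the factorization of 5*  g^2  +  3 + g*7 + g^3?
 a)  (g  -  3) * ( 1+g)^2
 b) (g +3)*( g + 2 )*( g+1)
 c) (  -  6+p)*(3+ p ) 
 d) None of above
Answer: d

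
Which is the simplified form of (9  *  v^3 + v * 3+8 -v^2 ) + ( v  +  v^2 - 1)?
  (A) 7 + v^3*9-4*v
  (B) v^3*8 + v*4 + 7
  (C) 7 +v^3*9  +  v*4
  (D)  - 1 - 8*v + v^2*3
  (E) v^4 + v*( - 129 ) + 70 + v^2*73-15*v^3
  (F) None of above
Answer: C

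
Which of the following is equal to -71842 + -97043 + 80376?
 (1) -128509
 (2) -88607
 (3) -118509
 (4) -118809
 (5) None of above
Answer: 5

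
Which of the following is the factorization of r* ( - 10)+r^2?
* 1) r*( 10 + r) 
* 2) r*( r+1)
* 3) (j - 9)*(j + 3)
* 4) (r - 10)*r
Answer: 4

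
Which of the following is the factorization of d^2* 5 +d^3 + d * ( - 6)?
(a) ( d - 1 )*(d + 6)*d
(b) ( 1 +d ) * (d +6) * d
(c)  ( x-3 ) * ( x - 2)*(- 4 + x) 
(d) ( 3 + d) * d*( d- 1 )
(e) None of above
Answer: a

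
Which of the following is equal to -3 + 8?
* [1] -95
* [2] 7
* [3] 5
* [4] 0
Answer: 3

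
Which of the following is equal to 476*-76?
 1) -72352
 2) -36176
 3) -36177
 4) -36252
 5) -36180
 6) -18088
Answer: 2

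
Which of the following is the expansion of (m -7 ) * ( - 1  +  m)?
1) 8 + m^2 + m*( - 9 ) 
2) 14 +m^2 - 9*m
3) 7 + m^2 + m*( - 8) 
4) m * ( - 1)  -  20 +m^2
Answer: 3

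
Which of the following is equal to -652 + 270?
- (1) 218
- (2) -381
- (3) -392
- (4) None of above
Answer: 4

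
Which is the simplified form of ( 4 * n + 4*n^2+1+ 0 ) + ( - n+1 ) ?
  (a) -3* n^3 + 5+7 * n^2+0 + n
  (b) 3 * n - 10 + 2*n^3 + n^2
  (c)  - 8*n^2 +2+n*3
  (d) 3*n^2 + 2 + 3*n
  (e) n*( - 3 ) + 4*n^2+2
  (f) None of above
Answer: f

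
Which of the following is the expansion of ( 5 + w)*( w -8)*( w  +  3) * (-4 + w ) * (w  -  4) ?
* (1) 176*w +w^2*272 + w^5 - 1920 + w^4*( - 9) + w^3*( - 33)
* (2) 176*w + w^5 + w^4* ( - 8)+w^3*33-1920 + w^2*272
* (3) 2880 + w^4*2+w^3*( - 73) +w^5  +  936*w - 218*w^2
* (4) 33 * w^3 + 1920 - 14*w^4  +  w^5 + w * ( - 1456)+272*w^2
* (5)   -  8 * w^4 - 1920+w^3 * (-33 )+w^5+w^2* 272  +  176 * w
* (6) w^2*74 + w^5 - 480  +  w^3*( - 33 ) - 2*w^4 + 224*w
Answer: 5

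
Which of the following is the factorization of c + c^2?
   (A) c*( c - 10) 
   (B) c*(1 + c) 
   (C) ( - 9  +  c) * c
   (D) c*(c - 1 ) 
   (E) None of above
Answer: B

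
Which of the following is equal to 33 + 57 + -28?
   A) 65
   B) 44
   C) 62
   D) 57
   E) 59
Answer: C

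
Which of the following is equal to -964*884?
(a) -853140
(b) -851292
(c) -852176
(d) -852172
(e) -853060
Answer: c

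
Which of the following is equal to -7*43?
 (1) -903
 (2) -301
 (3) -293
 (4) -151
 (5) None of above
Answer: 2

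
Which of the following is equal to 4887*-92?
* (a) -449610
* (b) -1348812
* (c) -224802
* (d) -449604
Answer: d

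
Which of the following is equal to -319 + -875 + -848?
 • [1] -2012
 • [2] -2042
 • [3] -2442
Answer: 2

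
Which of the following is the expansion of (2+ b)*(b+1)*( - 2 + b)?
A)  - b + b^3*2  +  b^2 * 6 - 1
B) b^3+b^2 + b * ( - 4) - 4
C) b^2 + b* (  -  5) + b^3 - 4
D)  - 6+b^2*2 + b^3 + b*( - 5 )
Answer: B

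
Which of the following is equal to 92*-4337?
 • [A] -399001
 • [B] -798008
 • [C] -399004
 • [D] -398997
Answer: C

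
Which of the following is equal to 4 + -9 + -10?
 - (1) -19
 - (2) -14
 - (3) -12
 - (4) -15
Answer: 4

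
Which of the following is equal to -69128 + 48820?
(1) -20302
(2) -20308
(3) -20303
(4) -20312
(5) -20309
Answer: 2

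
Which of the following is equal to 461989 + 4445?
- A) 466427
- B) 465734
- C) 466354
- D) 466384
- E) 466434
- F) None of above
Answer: E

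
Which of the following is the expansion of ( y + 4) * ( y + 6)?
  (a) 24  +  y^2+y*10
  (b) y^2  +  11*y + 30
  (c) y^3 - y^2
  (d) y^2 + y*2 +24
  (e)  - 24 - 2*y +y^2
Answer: a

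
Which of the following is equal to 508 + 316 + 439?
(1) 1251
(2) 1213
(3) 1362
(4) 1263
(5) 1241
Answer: 4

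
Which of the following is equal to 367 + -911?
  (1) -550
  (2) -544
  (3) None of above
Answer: 2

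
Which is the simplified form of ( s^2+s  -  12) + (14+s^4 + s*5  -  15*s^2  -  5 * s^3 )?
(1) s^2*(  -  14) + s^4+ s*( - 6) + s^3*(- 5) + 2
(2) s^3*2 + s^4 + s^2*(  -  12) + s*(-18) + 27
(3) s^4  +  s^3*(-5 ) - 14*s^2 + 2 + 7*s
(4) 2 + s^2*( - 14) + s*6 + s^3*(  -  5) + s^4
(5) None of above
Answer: 4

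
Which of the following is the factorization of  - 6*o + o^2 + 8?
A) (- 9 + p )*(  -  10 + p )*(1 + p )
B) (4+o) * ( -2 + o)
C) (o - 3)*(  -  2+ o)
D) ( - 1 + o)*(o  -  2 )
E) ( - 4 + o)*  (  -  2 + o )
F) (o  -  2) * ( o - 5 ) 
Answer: E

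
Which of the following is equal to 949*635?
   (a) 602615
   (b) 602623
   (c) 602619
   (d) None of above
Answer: a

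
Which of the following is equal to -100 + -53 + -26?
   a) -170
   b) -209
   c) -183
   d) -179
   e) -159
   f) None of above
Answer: d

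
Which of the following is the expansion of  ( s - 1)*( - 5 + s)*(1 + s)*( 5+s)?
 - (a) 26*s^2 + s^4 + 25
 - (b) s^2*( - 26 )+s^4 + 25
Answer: b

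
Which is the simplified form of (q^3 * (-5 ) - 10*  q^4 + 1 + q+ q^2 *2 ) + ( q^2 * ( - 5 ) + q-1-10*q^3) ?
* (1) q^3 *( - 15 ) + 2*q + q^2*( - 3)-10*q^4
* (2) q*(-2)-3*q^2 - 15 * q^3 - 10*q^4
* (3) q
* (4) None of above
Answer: 1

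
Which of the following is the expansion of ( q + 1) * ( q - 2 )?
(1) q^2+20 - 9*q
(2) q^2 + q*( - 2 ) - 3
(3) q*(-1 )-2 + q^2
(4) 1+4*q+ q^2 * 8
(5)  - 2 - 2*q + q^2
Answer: 3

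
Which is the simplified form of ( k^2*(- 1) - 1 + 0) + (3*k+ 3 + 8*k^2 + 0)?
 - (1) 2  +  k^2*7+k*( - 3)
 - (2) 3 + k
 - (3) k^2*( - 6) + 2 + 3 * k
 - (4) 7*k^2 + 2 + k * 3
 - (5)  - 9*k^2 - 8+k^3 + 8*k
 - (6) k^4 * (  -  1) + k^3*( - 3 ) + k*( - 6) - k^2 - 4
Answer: 4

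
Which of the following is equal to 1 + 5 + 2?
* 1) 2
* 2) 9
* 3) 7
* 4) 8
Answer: 4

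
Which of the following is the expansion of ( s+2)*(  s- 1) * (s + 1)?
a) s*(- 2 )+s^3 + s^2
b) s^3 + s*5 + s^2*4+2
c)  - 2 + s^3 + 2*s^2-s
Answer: c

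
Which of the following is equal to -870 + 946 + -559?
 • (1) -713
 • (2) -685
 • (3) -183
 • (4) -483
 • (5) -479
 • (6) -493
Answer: 4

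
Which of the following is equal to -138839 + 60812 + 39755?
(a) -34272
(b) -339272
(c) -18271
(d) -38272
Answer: d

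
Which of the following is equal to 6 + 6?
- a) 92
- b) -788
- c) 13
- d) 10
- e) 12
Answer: e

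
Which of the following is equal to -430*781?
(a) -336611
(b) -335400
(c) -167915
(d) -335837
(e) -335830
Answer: e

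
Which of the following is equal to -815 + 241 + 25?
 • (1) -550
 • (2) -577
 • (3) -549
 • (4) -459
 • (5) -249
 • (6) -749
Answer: 3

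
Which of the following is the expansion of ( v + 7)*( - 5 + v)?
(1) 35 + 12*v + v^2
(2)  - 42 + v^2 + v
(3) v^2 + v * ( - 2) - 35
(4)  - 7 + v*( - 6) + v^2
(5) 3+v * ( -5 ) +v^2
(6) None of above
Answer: 6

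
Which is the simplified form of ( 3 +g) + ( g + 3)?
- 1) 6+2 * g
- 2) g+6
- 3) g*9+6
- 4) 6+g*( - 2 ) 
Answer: 1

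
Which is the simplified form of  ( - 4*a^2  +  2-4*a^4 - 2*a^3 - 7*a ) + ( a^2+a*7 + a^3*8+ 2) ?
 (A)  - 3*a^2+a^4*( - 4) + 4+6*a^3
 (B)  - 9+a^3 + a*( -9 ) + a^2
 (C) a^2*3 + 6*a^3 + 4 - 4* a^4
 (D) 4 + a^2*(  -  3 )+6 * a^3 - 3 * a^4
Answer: A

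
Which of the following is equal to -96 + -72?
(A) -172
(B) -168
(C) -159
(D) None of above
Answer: B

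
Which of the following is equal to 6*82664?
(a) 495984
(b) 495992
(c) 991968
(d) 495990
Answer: a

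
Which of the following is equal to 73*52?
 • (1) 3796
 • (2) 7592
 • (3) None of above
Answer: 1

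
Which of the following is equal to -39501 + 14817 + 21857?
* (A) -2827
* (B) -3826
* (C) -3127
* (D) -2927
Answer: A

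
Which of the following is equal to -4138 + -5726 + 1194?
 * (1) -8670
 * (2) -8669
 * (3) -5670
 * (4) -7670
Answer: 1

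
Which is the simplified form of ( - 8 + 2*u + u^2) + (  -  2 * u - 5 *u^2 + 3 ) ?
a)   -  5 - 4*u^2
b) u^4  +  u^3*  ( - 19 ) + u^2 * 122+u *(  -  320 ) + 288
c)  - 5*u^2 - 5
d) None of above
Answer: a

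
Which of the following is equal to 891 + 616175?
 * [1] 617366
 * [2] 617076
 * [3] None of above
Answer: 3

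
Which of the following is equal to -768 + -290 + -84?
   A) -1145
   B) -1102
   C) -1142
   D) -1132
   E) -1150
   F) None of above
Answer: C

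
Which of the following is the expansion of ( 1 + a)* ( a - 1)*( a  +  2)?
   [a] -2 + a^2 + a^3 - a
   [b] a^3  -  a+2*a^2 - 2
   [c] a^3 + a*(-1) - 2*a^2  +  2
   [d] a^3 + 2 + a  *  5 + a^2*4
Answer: b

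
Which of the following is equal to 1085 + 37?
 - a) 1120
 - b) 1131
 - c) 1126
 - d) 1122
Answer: d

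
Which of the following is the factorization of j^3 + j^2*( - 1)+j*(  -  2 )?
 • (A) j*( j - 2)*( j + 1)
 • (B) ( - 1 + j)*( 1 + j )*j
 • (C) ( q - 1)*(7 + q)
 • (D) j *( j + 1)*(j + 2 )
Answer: A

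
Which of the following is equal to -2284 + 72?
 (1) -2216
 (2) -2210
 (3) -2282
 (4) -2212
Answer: 4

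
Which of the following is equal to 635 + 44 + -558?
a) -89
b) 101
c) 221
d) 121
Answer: d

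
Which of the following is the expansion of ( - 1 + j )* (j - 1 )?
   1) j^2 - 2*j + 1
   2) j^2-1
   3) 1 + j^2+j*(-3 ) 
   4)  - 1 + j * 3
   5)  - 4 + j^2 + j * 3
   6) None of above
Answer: 1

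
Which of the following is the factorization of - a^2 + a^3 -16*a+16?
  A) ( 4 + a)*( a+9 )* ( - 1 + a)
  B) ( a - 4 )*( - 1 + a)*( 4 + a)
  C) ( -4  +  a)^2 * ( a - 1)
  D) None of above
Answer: B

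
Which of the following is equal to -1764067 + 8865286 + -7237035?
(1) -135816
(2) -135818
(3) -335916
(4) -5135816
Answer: 1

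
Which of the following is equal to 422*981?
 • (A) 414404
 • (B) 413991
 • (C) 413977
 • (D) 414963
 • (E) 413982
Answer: E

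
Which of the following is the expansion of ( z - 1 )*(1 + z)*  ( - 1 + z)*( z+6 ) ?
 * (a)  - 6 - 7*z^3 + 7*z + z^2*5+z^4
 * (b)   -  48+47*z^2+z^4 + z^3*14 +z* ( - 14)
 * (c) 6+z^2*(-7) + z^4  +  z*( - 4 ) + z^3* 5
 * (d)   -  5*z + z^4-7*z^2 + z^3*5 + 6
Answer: d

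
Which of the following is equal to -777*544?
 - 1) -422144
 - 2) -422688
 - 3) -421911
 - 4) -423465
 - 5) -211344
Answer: 2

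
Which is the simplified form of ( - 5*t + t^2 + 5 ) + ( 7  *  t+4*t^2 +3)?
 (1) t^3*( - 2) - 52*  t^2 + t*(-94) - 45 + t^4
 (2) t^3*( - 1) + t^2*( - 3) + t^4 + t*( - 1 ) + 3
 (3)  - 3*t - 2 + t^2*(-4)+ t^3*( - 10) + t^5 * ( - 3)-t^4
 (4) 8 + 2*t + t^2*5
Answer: 4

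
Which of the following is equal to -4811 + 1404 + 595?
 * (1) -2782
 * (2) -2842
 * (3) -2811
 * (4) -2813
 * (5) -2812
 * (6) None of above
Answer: 5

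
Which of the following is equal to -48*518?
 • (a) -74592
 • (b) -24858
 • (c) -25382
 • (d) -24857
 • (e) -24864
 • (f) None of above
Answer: e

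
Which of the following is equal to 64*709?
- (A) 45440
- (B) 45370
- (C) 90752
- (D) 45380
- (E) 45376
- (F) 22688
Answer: E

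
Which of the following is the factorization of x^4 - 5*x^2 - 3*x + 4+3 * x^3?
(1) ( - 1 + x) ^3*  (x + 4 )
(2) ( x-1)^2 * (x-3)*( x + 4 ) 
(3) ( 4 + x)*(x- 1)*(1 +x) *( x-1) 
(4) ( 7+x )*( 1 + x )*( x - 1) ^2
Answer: 3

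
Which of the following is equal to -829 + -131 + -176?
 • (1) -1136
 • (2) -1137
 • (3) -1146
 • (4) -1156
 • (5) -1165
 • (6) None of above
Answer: 1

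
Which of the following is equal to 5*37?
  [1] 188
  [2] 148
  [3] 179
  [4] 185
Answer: 4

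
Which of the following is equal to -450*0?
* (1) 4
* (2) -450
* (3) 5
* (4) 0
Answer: 4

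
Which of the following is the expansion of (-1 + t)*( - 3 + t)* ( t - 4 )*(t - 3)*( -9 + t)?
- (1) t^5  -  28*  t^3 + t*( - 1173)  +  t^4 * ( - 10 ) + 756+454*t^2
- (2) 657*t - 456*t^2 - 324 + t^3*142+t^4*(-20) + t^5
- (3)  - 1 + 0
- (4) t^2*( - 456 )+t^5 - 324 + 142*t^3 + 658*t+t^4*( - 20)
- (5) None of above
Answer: 2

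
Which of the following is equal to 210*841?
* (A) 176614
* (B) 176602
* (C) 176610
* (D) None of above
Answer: C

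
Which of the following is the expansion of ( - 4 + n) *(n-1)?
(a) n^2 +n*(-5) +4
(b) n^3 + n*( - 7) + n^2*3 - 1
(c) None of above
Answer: a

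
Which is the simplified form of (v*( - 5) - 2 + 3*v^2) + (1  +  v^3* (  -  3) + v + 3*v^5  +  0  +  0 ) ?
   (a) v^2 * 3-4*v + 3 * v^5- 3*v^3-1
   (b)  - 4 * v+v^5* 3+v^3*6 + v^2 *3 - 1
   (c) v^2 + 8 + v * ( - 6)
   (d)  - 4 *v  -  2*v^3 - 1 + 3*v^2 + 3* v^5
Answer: a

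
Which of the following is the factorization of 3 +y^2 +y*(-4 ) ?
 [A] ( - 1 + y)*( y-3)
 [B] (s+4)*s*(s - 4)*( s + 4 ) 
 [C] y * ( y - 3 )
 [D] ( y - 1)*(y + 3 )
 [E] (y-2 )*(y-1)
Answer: A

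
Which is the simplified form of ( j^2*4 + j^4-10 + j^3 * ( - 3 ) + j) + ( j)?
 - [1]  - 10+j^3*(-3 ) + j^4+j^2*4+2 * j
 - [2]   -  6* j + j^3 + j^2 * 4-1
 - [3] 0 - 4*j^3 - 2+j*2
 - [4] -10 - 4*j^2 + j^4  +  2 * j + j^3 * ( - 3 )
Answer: 1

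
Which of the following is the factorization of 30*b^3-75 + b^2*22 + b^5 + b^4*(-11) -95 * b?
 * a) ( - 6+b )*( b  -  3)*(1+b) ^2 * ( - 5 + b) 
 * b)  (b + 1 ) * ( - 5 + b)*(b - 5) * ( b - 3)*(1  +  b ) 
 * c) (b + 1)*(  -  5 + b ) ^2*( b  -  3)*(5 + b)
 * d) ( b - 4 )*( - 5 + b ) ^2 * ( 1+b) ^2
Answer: b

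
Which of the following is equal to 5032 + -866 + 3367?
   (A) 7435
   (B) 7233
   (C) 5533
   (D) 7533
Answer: D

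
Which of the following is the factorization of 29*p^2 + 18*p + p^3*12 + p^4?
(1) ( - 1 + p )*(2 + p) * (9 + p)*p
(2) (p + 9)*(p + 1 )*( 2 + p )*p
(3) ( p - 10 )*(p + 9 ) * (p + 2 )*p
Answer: 2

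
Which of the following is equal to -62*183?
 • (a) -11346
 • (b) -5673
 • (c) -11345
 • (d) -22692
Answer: a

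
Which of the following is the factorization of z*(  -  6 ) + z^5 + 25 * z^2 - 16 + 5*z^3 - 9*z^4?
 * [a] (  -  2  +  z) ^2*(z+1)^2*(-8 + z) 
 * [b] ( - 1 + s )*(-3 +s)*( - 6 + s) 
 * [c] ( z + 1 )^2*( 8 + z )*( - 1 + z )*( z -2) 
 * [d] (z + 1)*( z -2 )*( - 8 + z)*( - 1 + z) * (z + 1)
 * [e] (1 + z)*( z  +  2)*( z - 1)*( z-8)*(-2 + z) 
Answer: d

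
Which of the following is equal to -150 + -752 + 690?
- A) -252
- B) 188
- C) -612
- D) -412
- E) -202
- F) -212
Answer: F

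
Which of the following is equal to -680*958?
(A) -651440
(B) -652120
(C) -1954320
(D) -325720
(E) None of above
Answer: A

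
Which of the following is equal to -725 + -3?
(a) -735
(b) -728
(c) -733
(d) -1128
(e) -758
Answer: b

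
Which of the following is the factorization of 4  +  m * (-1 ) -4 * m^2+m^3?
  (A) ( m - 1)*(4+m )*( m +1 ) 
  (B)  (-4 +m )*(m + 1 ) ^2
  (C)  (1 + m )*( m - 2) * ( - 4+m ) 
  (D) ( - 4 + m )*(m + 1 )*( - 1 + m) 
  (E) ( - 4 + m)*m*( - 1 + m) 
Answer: D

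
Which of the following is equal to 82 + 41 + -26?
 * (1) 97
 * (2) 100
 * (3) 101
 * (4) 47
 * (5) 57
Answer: 1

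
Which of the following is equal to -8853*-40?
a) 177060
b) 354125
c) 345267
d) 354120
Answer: d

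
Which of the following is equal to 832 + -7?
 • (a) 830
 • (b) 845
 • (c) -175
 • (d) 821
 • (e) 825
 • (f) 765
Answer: e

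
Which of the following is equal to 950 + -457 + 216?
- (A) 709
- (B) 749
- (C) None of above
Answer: A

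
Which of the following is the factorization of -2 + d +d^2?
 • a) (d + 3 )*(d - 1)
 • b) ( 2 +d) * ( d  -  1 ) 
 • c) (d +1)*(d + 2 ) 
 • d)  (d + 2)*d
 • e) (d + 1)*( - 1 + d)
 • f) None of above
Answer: b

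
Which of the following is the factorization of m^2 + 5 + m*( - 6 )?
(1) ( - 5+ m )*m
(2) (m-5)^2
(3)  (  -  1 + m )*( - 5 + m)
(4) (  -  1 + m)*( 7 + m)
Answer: 3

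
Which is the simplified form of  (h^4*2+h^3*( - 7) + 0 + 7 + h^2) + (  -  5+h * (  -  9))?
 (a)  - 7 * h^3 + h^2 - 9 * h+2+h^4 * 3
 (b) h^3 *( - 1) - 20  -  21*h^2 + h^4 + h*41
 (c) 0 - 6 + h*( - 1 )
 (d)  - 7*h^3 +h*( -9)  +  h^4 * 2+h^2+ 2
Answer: d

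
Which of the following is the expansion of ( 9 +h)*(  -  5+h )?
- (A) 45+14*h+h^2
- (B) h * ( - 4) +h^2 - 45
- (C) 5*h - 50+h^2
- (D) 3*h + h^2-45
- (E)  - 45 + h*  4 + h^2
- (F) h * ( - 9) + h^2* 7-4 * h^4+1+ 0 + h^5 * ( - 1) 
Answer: E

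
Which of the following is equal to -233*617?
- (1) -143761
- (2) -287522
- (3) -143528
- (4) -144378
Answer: 1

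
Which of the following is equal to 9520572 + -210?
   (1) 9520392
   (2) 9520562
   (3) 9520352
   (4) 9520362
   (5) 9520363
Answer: 4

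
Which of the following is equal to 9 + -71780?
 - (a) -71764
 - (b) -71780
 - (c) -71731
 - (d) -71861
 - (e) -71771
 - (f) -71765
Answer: e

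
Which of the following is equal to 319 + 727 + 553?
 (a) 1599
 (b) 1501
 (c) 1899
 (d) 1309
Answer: a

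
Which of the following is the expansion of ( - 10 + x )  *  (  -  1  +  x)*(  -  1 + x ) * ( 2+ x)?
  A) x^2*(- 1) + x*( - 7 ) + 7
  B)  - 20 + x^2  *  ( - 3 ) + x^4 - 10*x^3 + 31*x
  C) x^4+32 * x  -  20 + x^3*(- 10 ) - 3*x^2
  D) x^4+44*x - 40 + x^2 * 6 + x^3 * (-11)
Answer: C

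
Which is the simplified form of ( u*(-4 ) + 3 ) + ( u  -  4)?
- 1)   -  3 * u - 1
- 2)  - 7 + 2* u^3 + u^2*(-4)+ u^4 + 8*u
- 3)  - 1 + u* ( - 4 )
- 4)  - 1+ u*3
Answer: 1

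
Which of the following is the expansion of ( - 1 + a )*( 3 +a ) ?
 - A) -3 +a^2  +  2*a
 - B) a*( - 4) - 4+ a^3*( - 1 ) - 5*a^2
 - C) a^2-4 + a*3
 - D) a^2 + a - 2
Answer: A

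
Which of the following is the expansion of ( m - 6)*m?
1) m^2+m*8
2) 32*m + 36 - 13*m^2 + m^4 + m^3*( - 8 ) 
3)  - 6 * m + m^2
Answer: 3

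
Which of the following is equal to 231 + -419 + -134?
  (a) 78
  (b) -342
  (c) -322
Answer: c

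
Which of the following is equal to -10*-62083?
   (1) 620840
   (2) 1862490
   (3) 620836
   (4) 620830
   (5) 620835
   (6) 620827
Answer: 4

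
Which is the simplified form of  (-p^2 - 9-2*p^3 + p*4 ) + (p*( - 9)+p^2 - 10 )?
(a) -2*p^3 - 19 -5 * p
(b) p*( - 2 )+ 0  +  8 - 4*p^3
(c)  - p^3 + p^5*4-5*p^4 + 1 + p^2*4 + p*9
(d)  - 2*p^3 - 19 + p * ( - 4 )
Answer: a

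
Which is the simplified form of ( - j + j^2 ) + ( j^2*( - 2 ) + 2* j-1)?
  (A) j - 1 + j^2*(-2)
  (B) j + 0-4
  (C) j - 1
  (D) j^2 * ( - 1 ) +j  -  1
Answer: D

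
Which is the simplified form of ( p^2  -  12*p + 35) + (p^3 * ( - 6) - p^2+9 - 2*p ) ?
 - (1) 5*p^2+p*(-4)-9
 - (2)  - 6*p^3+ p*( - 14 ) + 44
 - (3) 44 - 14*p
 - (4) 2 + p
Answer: 2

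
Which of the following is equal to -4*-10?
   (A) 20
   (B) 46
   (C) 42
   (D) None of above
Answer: D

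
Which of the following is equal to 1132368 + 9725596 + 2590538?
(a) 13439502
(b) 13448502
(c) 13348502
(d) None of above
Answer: b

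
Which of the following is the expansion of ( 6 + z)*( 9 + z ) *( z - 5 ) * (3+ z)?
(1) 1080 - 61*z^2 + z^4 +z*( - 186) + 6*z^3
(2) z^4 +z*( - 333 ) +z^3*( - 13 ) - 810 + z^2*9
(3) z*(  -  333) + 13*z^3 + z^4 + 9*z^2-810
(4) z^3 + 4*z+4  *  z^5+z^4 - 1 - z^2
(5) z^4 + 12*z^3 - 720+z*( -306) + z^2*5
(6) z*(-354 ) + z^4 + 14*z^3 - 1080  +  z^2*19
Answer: 3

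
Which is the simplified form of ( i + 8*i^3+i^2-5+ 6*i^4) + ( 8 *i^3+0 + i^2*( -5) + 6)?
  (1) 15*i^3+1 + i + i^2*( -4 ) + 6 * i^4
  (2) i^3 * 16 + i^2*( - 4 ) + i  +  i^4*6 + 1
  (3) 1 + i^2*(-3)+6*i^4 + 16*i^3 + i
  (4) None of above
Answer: 2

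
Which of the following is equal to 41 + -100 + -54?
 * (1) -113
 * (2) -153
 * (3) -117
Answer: 1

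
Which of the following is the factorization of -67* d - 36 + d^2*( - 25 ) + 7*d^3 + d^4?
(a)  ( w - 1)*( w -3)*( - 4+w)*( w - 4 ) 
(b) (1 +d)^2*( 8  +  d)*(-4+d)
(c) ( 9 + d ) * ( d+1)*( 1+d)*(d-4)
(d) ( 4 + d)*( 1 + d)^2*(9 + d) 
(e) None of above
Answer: c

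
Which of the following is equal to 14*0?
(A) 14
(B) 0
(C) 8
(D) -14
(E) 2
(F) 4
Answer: B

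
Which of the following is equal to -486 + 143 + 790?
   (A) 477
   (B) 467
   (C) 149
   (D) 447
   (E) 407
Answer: D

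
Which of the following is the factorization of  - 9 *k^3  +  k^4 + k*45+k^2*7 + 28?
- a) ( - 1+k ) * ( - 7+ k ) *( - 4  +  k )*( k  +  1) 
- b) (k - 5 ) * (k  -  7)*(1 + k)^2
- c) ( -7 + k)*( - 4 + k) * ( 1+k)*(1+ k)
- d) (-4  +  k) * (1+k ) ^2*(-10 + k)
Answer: c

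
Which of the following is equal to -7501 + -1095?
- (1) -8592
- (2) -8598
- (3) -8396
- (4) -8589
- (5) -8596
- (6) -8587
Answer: 5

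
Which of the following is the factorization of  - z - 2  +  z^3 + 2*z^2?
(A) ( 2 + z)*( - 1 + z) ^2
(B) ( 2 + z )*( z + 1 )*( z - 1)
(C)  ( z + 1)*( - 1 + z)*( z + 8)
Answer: B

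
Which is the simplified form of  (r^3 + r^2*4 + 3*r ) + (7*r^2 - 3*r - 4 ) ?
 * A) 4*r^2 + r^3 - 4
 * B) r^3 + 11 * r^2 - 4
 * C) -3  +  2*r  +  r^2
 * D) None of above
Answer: B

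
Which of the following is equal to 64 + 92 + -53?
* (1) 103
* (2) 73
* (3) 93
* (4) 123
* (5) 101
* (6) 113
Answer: 1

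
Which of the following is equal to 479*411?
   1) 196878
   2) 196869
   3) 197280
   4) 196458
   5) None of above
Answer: 2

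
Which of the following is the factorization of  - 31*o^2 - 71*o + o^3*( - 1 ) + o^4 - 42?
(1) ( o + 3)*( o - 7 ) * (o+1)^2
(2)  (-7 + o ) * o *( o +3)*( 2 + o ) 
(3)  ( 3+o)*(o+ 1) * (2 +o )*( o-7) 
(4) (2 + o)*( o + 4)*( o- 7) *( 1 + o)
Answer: 3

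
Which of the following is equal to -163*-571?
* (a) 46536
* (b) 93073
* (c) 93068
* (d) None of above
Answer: b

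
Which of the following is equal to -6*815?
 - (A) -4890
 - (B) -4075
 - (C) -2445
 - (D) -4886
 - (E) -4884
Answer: A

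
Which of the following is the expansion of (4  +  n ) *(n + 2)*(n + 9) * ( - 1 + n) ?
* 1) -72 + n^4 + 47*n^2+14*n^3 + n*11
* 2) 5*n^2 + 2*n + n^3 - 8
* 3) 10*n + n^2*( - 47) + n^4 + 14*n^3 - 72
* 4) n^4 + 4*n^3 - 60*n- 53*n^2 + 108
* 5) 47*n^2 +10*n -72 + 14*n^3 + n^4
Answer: 5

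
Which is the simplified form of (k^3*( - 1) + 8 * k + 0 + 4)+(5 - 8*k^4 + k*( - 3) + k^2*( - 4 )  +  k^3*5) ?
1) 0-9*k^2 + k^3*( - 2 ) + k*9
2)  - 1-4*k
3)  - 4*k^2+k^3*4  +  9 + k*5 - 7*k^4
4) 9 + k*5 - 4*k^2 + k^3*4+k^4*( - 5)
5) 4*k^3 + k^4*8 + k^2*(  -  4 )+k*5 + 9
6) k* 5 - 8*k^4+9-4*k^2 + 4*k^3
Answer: 6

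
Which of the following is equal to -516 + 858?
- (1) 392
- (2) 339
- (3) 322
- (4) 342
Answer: 4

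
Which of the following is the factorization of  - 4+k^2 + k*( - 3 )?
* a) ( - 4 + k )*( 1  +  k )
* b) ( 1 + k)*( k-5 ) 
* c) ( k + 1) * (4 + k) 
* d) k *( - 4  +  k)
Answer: a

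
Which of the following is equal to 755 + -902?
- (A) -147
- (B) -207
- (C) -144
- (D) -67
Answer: A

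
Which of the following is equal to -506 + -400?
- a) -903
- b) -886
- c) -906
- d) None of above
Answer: c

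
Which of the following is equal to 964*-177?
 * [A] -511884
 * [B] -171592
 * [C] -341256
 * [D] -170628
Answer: D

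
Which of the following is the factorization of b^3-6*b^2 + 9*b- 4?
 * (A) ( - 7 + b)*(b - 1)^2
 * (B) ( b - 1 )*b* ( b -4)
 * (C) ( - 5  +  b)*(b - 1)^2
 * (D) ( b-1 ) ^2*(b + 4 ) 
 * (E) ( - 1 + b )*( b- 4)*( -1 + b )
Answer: E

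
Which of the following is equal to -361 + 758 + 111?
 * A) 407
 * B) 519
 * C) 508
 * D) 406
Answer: C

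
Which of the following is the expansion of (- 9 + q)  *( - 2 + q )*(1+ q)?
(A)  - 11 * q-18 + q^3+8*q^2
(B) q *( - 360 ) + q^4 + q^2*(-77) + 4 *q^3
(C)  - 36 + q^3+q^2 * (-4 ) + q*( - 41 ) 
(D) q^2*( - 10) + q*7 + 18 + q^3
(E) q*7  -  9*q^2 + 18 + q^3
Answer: D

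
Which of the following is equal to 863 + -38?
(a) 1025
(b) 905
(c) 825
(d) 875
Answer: c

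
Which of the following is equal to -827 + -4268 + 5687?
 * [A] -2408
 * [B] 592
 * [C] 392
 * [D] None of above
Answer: B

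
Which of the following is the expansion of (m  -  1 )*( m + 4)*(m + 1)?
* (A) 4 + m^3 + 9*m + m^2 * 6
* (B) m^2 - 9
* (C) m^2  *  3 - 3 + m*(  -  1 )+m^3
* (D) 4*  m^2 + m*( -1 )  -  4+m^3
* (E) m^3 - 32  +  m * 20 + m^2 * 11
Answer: D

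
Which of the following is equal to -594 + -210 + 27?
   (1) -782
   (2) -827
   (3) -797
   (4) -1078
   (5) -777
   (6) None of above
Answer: 5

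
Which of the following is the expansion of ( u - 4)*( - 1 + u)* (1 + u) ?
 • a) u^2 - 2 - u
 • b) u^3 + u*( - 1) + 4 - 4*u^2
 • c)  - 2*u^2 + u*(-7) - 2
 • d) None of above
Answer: b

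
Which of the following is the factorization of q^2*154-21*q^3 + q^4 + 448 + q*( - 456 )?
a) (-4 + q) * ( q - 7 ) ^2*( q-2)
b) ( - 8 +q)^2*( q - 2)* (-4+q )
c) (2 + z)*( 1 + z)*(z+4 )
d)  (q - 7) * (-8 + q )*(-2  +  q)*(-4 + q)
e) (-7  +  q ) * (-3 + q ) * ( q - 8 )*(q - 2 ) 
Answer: d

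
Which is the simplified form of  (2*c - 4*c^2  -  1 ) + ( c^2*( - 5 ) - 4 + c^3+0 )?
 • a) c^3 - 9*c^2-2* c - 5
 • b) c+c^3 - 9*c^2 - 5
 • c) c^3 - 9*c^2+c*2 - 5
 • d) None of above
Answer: c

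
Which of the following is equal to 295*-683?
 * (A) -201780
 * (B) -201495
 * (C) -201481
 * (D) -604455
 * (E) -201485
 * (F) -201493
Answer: E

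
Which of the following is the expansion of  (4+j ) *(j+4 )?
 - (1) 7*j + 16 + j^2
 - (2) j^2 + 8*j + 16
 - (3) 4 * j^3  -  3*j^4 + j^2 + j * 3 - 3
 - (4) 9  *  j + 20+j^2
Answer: 2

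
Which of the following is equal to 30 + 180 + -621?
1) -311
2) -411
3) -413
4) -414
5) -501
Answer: 2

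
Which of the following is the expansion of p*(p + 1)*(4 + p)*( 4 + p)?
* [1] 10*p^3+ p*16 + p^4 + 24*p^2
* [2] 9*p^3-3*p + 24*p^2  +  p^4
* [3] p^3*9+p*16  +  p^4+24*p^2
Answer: 3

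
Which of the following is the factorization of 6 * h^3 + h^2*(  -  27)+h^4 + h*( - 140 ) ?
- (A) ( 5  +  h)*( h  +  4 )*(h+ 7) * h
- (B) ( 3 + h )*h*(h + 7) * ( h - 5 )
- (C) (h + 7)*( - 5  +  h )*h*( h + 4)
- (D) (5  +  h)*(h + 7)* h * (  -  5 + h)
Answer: C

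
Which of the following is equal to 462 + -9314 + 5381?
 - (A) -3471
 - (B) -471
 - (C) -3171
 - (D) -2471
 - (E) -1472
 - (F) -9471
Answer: A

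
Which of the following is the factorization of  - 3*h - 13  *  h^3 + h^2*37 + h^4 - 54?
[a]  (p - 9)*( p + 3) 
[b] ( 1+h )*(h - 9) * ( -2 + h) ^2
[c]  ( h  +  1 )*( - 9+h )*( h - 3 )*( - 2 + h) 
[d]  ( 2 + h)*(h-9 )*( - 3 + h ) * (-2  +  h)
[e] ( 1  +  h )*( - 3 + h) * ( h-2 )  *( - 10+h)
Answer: c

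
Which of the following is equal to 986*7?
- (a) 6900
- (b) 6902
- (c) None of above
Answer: b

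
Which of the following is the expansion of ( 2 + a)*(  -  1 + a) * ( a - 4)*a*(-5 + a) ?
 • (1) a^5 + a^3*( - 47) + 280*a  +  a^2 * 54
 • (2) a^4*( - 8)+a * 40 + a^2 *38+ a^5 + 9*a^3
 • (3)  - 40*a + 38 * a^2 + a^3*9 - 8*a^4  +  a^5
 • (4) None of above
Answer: 3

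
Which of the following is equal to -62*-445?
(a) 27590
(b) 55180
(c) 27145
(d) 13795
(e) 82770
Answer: a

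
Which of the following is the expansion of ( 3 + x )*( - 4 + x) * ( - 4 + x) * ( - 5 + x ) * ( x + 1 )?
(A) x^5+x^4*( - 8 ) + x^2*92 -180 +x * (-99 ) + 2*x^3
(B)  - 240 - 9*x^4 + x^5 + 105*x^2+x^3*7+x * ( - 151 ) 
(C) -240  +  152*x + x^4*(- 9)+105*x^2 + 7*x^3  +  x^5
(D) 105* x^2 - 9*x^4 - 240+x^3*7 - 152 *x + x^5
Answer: D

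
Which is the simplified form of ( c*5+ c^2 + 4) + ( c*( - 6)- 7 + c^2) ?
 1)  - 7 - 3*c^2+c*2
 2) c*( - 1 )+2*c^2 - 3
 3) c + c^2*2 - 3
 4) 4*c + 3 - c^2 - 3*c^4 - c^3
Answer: 2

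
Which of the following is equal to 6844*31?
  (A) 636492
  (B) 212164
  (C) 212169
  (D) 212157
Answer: B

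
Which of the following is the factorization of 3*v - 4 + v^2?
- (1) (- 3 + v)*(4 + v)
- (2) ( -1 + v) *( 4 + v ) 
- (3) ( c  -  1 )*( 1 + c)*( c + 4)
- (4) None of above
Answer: 2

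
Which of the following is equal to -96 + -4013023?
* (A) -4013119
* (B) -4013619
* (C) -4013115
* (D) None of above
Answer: A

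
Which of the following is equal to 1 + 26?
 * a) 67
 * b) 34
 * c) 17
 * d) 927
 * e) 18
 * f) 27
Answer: f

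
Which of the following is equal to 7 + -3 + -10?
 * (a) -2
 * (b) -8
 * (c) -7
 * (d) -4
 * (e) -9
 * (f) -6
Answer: f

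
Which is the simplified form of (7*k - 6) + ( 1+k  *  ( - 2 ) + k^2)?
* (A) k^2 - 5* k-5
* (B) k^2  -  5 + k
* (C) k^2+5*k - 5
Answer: C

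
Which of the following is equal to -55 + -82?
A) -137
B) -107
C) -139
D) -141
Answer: A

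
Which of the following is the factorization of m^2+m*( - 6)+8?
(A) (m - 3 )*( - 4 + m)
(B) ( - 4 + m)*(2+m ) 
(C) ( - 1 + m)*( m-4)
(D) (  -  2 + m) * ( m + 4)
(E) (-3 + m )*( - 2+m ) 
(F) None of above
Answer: F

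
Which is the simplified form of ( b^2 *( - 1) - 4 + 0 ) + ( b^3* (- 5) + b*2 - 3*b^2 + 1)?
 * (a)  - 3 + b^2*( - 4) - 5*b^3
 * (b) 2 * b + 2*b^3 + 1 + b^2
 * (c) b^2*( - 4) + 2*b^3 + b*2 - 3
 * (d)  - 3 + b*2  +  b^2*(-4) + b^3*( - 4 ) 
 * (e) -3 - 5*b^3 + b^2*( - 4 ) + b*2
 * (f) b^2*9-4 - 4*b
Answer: e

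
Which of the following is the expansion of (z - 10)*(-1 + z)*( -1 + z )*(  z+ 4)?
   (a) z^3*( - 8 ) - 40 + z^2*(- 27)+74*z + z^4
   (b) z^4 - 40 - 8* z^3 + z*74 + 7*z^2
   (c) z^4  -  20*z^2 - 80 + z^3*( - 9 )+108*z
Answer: a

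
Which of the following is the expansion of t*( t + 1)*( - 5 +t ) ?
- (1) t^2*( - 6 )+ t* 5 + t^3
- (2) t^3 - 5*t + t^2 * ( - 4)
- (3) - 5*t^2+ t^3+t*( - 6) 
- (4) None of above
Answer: 2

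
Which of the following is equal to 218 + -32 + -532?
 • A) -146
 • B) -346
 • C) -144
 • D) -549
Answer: B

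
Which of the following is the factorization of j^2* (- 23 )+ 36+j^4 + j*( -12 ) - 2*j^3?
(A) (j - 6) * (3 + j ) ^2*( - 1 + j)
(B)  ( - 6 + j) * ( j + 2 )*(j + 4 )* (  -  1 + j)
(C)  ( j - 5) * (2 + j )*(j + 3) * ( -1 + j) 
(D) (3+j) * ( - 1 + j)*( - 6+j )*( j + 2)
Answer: D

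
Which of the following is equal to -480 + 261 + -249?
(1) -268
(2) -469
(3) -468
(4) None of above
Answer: 3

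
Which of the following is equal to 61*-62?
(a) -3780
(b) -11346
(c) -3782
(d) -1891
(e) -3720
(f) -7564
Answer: c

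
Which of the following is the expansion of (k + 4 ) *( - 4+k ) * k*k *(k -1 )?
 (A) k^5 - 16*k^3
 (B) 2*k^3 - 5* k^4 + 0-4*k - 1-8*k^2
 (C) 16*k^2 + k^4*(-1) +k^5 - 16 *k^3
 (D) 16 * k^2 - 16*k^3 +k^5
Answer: C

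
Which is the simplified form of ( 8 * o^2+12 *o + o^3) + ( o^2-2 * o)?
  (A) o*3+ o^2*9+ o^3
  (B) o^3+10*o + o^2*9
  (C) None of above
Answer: B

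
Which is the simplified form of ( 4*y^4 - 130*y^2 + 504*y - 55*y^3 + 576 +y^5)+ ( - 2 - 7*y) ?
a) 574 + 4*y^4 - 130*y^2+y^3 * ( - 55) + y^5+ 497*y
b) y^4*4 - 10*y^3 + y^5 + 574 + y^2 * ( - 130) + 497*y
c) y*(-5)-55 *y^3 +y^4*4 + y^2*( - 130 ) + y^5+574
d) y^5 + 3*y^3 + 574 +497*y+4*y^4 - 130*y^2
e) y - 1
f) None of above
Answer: a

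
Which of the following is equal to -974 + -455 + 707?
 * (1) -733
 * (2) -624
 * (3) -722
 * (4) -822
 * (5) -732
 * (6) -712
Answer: 3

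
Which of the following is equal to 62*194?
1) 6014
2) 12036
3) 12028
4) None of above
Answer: 3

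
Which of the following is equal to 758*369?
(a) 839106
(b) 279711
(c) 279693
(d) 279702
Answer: d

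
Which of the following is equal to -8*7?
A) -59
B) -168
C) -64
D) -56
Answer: D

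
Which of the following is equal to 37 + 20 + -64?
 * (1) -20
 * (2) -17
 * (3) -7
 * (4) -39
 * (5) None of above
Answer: 3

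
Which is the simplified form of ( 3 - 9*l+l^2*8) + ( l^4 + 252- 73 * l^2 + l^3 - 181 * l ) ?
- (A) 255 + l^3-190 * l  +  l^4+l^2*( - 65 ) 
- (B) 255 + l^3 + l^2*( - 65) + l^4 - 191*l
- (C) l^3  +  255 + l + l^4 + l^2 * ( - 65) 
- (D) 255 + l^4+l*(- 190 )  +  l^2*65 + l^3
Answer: A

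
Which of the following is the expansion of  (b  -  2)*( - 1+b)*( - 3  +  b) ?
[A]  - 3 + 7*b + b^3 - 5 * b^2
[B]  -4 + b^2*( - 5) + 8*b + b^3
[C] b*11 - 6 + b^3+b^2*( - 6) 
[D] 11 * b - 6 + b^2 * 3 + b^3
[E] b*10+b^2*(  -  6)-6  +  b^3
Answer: C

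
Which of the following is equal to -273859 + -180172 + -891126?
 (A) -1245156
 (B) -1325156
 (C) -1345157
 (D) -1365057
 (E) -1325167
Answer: C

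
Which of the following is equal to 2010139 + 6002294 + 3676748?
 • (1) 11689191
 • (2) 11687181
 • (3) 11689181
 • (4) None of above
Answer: 3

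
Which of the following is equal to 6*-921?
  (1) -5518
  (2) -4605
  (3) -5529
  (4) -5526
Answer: 4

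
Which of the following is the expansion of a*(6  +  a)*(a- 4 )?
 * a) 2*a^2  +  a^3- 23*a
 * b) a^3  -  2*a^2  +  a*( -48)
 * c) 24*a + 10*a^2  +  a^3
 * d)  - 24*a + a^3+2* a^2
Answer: d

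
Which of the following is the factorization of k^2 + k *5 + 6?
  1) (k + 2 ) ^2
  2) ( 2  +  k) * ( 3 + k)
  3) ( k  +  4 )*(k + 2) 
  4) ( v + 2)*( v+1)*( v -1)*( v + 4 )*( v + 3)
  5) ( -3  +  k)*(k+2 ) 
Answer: 2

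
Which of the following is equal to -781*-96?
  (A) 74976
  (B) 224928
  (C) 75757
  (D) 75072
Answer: A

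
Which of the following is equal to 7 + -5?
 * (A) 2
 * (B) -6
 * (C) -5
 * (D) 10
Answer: A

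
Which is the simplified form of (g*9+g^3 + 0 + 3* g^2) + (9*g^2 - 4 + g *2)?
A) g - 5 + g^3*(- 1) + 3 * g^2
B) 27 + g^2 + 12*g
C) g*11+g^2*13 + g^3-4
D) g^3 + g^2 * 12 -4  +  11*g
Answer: D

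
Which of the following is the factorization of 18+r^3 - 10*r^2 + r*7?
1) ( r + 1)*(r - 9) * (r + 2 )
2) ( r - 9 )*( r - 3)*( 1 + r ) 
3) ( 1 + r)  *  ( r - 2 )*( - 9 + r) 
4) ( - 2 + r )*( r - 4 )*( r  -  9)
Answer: 3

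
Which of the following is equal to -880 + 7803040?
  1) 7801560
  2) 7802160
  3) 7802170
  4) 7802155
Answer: 2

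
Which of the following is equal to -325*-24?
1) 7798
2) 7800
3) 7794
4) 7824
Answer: 2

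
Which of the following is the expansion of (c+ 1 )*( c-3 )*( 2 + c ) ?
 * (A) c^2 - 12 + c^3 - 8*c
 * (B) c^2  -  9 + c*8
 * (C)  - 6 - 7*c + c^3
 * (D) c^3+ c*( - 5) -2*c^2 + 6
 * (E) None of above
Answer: C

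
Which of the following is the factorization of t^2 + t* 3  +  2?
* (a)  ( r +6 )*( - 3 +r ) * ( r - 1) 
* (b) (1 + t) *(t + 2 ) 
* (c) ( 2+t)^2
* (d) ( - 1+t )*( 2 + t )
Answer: b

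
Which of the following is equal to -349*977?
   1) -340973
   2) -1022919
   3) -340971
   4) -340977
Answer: 1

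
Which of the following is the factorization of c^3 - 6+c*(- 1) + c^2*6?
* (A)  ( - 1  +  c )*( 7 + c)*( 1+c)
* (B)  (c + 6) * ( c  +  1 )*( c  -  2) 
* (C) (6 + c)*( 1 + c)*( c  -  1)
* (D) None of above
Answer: C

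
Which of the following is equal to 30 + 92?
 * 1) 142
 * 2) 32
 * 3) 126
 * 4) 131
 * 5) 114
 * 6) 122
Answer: 6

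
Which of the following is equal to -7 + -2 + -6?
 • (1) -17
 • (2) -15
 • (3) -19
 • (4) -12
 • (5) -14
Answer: 2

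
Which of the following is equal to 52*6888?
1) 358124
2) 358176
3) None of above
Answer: 2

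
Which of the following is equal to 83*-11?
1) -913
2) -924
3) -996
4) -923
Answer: 1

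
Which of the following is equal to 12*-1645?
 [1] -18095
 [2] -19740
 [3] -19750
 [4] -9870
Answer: 2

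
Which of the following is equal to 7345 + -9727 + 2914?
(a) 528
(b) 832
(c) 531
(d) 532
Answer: d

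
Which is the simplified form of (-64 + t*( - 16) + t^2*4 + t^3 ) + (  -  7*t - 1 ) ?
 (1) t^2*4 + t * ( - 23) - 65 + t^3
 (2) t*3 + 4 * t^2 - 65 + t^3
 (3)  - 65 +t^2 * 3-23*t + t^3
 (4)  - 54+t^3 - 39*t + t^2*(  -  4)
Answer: 1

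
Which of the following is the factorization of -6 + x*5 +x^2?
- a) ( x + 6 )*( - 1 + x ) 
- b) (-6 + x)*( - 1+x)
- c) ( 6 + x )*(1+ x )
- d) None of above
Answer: a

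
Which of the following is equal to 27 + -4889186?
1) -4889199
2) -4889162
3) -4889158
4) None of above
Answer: 4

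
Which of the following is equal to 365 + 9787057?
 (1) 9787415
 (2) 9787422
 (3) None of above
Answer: 2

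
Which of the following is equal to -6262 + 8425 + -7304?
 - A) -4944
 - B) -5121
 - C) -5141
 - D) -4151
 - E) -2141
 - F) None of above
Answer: C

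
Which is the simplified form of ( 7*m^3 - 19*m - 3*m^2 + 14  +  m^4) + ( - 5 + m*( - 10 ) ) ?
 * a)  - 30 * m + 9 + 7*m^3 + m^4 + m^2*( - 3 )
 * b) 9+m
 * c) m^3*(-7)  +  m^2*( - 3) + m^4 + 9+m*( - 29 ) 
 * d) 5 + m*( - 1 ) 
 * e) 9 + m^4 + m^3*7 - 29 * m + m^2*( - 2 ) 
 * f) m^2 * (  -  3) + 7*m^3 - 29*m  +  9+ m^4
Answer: f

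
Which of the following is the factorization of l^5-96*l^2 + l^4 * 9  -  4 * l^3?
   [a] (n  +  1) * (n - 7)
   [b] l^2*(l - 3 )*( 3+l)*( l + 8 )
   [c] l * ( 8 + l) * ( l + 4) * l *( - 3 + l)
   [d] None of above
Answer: c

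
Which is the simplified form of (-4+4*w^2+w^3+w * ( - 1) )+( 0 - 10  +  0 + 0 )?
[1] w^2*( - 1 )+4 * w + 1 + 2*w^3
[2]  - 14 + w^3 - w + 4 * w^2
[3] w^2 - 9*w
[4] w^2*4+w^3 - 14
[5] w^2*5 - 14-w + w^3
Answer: 2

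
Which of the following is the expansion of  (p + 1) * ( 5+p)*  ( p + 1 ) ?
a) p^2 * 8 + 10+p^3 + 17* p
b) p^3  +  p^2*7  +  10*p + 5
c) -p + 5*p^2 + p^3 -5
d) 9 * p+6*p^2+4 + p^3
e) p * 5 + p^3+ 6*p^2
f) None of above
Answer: f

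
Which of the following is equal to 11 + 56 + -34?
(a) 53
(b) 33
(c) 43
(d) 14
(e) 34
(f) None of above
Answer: b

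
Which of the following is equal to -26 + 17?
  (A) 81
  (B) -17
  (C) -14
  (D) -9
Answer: D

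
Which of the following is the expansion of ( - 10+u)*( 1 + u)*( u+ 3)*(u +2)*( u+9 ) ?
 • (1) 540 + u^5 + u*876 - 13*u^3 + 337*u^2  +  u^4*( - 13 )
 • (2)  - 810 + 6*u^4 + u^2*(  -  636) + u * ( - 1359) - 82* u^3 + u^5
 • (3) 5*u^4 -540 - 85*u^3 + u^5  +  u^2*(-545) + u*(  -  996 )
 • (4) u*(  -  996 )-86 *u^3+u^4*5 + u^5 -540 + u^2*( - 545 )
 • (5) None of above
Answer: 3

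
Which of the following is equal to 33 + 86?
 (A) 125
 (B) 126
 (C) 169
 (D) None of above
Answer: D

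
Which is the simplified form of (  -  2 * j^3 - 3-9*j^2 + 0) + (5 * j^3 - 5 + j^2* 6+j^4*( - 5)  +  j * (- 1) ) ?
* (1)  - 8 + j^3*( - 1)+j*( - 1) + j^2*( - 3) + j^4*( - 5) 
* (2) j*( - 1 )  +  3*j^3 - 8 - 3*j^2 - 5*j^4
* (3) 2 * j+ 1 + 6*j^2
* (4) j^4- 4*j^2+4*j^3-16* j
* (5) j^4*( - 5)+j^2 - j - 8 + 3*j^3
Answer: 2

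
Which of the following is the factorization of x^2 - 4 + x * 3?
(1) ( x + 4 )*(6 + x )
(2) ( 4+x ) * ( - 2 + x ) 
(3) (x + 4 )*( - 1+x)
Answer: 3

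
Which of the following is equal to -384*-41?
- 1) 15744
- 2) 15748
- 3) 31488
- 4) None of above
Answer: 1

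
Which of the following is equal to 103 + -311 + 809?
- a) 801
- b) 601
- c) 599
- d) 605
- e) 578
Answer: b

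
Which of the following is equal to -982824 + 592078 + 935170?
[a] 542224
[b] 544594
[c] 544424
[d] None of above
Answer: c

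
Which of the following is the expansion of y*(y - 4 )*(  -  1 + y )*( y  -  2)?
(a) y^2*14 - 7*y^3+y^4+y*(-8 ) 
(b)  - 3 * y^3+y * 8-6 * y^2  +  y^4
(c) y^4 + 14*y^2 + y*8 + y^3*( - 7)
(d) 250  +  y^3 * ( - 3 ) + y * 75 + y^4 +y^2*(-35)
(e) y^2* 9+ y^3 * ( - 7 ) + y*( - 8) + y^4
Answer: a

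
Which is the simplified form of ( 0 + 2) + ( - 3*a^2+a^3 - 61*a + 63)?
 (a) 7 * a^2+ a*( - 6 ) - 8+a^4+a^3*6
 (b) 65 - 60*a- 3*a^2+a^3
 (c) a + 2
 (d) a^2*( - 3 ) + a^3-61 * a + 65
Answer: d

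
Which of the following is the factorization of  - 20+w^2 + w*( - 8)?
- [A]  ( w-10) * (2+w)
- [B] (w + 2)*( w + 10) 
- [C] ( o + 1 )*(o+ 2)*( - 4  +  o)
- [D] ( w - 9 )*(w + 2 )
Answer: A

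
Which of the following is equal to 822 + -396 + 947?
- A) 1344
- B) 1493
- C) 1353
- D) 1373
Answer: D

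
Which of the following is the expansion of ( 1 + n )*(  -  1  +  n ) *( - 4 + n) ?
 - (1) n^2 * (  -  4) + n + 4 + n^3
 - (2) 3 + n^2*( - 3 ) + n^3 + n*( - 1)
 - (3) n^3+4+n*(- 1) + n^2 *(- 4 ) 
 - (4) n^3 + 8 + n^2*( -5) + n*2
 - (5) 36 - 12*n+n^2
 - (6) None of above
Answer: 3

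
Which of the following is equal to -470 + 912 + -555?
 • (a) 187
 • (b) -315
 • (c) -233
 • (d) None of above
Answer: d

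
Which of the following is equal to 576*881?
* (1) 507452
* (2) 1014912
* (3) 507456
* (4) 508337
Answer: 3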